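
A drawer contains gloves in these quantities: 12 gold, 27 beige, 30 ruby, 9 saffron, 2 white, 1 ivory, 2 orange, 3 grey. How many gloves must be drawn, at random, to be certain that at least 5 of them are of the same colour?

25

By the pigeonhole principle, the 8 colours are the holes; the gloves drawn are the pigeons.
To avoid 5 of any one colour, the worst case takes at most 4 of each colour, or every glove of a colour that has fewer than 4.
That gives 4 + 4 + 4 + 4 + 2 + 1 + 2 + 3 = 24 gloves with no colour reaching 5.
The next glove forces some colour to 5, so 24 + 1 = 25.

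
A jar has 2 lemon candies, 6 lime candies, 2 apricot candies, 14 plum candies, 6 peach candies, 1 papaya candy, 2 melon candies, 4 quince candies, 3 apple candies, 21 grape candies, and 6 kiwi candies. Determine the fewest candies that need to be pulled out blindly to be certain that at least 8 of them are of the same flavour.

47

By pigeonhole, put each drawn candy into a box by flavour. The largest draw with every box below 8 takes min(count, 7) from each flavour; flavours with fewer than 7 contribute all they have.
Σ min(cᵢ, 7) = 2 + 6 + 2 + 7 + 6 + 1 + 2 + 4 + 3 + 7 + 6 = 46.
Draw number 46 + 1 = 47 must push one box to 8.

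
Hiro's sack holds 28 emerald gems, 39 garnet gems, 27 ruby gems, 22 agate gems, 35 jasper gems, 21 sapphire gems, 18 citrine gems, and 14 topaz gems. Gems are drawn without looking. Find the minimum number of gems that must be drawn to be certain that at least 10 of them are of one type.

73

By the pigeonhole principle, put each drawn gem into a box by type. The largest draw with every box below 10 takes min(count, 9) from each type.
Σ min(cᵢ, 9) = 9 + 9 + 9 + 9 + 9 + 9 + 9 + 9 = 72.
Draw number 72 + 1 = 73 must push one box to 10.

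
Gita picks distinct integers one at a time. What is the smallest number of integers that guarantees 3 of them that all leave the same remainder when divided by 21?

43

By pigeonhole, the 21 residue classes mod 21 are the pigeonholes.
With 42 integers one could put 2 in each residue class and have no class reach 3.
The 43rd integer pushes some class to 3, so 21·2 + 1 = 43.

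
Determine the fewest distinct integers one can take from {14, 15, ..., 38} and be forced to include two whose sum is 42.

19

A set avoiding the sum 42 can contain at most one of each pair {x, 42−x}, plus the 11 elements whose complement lies outside the range or equal to its own complement.
The integers 21, …, 38 (18 of them) are such a set: any two sum to at least 21+22 = 43 > 42.
Any 19th integer completes one of the 7 pairs, so 19 choices force a sum of 42.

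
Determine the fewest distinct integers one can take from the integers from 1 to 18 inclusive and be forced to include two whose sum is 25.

Group the elements by complementary pair {x, 25−x}: {7,18}, {8,17}, {9,16}, …, giving 6 two-element pairs and 6 integers whose partner 25−x falls outside [1,18].
Pigeonhole: treating each of those 12 groups as a pigeonhole, one can pick one integer per group — 12 integers — with no two summing to 25.
The 13th integer lands in an occupied pair, forcing a sum of 25.

13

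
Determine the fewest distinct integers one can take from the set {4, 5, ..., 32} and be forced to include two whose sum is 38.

Group the elements by complementary pair {x, 38−x}: {6,32}, {7,31}, {8,30}, …, giving 13 two-element pairs, the single value 19 (it cannot pair with itself since the integers are distinct), and 2 integers whose partner 38−x falls outside [4,32].
Treating each of those 16 groups as a pigeonhole, one can pick one integer per group — 16 integers — with no two summing to 38.
The 17th integer lands in an occupied pair, forcing a sum of 38.

17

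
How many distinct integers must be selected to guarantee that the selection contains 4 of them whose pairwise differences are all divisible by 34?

Integers whose pairwise differences are multiples of 34 are exactly those sharing a remainder mod 34. By the pigeonhole principle, the 34 residue classes mod 34 are the pigeonholes.
With 102 integers one could put 3 in each residue class and have no class reach 4.
The 103rd integer pushes some class to 4, so 34·3 + 1 = 103.

103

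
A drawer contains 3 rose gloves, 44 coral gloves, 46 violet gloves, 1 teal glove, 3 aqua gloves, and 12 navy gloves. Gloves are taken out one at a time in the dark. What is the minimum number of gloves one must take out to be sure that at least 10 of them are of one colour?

35

By the pigeonhole principle, the 6 colours are the holes; the gloves drawn are the pigeons.
To avoid 10 of any one colour, the worst case takes at most 9 of each colour, or every glove of a colour that has fewer than 9.
That gives 3 + 9 + 9 + 1 + 3 + 9 = 34 gloves with no colour reaching 10.
The next glove forces some colour to 10, so 34 + 1 = 35.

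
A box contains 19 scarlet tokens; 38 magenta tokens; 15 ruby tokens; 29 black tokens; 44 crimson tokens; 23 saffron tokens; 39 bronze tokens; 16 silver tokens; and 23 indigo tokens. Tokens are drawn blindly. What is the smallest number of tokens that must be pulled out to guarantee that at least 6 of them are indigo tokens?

In the worst case for collecting indigo tokens, every non-indigo token comes out first.
There are 19 + 38 + 15 + 29 + 44 + 23 + 39 + 16 = 223 non-indigo tokens altogether.
After those, each further token must be indigo, so 223 + 6 = 229 draws guarantee 6 indigo tokens.

229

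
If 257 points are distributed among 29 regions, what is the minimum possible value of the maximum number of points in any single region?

By the pigeonhole principle, the 29 regions are the holes and the 257 points are the pigeons.
If every region held at most 8 points, the total would be at most 29 × 8 = 232, which is less than 257.
So some region holds at least ⌈257/29⌉ = 9 points.

9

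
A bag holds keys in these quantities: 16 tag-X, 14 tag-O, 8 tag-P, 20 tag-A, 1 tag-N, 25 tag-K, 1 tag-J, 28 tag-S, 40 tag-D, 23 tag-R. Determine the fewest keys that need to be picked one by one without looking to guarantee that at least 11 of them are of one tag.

An adversary could hand out at most 10 keys per tag (tag-P, tag-N, tag-J run out sooner): 10 + 10 + 8 + 10 + 1 + 10 + 1 + 10 + 10 + 10 = 80 keys and still no tag has 11.
Pigeonhole: one more key lands in a tag already at 10, so 81 draws are enough and 80 are not.

81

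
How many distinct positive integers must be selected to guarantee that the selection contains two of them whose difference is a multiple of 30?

Integers whose pairwise differences are multiples of 30 are exactly those sharing a remainder mod 30. The 30 residue classes mod 30 are the pigeonholes.
With 30 integers one could put 1 in each residue class and have no class reach 2.
The 31st integer pushes some class to 2, so 30·1 + 1 = 31.

31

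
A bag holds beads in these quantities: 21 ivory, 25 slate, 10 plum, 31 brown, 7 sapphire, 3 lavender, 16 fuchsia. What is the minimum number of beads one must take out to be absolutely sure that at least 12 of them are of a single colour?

Put each drawn bead into a box by colour. The largest draw with every box below 12 takes min(count, 11) from each colour; colours with fewer than 11 contribute all they have.
Σ min(cᵢ, 11) = 11 + 11 + 10 + 11 + 7 + 3 + 11 = 64.
Draw number 64 + 1 = 65 must push one box to 12.

65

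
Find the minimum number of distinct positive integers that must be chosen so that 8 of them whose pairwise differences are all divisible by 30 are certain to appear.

Integers whose pairwise differences are multiples of 30 are exactly those sharing a remainder mod 30. By pigeonhole, the 30 residue classes mod 30 are the pigeonholes.
With 210 integers one could put 7 in each residue class and have no class reach 8.
The 211th integer pushes some class to 8, so 30·7 + 1 = 211.

211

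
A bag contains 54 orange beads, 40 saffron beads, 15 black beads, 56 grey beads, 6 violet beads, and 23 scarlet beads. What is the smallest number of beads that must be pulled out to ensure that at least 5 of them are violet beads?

In the worst case for collecting violet beads, every non-violet bead comes out first.
There are 54 + 40 + 15 + 56 + 23 = 188 non-violet beads altogether.
After those, each further bead must be violet, so 188 + 5 = 193 draws guarantee 5 violet beads.

193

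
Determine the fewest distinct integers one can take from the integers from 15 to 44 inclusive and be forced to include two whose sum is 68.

Group the elements by complementary pair {x, 68−x}: {24,44}, {25,43}, {26,42}, …, giving 10 two-element pairs, the single value 34 (it cannot pair with itself since the integers are distinct), and 9 integers whose partner 68−x falls outside [15,44].
Treating each of those 20 groups as a pigeonhole, one can pick one integer per group — 20 integers — with no two summing to 68.
The 21st integer lands in an occupied pair, forcing a sum of 68.

21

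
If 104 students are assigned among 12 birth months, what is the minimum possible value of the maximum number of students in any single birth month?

By pigeonhole, the 12 birth months are the holes and the 104 students are the pigeons.
If every birth month held at most 8 students, the total would be at most 12 × 8 = 96, which is less than 104.
So some birth month holds at least ⌈104/12⌉ = 9 students.

9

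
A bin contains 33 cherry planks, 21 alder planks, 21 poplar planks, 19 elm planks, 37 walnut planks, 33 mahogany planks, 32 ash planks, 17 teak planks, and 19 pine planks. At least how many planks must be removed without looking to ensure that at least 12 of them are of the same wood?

Pigeonhole: put each drawn plank into a box by wood. The largest draw with every box below 12 takes min(count, 11) from each wood.
Σ min(cᵢ, 11) = 11 + 11 + 11 + 11 + 11 + 11 + 11 + 11 + 11 = 99.
Draw number 99 + 1 = 100 must push one box to 12.

100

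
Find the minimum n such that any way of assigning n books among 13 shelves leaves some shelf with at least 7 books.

79

With 78 books one could put exactly 6 in each of the 13 shelves, and no shelf would reach 7.
One more book must land in a shelf that already has 6, giving it 7.
So 13 × 6 + 1 = 79 books are required.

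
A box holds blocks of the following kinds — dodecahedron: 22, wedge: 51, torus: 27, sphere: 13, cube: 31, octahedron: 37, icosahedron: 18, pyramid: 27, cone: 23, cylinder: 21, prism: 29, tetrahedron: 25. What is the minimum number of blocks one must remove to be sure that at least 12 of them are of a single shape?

133

Pigeonhole: the 12 shapes are the holes; the blocks drawn are the pigeons.
To avoid 12 of any one shape, the worst case takes at most 11 of each shape.
That gives 11 + 11 + 11 + 11 + 11 + 11 + 11 + 11 + 11 + 11 + 11 + 11 = 132 blocks with no shape reaching 12.
The next block forces some shape to 12, so 132 + 1 = 133.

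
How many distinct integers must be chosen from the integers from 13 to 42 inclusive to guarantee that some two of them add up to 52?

18

A set avoiding the sum 52 can contain at most one of each pair {x, 52−x}, plus the 4 elements whose complement lies outside the range or equal to its own complement.
The integers 26, …, 42 (17 of them) are such a set: any two sum to at least 26+27 = 53 > 52.
Pigeonhole: any 18th integer completes one of the 13 pairs, so 18 choices force a sum of 52.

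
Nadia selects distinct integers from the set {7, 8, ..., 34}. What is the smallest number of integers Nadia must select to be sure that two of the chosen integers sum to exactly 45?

17

Group the elements by complementary pair {x, 45−x}: {11,34}, {12,33}, {13,32}, …, giving 12 two-element pairs and 4 integers whose partner 45−x falls outside [7,34].
Treating each of those 16 groups as a pigeonhole, one can pick one integer per group — 16 integers — with no two summing to 45.
The 17th integer lands in an occupied pair, forcing a sum of 45.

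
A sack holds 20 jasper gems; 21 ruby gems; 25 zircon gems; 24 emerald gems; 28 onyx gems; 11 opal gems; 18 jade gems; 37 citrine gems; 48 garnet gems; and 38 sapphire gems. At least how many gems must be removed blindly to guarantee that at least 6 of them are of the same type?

The 10 types are the holes; the gems drawn are the pigeons.
To avoid 6 of any one type, the worst case takes at most 5 of each type.
That gives 5 + 5 + 5 + 5 + 5 + 5 + 5 + 5 + 5 + 5 = 50 gems with no type reaching 6.
The next gem forces some type to 6, so 50 + 1 = 51.

51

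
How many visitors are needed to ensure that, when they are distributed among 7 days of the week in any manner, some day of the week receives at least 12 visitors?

With 77 visitors one could put exactly 11 in each of the 7 days of the week, and no day of the week would reach 12.
One more visitor must land in a day of the week that already has 11, giving it 12.
So 7 × 11 + 1 = 78 visitors are required.

78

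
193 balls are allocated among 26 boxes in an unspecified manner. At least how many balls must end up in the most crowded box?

By the pigeonhole principle, the 26 boxes are the holes and the 193 balls are the pigeons.
If every box held at most 7 balls, the total would be at most 26 × 7 = 182, which is less than 193.
So some box holds at least ⌈193/26⌉ = 8 balls.

8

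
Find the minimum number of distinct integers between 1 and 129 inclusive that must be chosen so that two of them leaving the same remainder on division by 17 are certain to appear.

The 17 residue classes mod 17 are the pigeonholes.
With 17 integers one could put 1 in each residue class and have no class reach 2.
The 18th integer pushes some class to 2, so 17·1 + 1 = 18.

18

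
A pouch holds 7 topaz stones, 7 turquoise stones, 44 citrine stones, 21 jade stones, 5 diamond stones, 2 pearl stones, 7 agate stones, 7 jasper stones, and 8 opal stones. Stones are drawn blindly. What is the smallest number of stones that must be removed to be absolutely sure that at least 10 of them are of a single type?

62

Put each drawn stone into a box by type. The largest draw with every box below 10 takes min(count, 9) from each type; types with fewer than 9 contribute all they have.
Σ min(cᵢ, 9) = 7 + 7 + 9 + 9 + 5 + 2 + 7 + 7 + 8 = 61.
Draw number 61 + 1 = 62 must push one box to 10.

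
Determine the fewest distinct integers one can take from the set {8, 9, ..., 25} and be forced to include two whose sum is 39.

Group the elements by complementary pair {x, 39−x}: {14,25}, {15,24}, {16,23}, …, giving 6 two-element pairs and 6 integers whose partner 39−x falls outside [8,25].
Treating each of those 12 groups as a pigeonhole, one can pick one integer per group — 12 integers — with no two summing to 39.
The 13th integer lands in an occupied pair, forcing a sum of 39.

13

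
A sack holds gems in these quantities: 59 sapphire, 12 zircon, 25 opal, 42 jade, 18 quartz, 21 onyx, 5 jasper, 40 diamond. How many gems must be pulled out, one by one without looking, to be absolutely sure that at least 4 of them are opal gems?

201

In the worst case for collecting opal gems, every non-opal gem comes out first.
There are 59 + 12 + 42 + 18 + 21 + 5 + 40 = 197 non-opal gems altogether.
After those, each further gem must be opal, so 197 + 4 = 201 draws guarantee 4 opal gems.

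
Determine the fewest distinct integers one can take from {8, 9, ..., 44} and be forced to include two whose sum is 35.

Two chosen integers sum to 35 exactly when both halves of some pair {x, 35−x} with 8 ≤ x ≤ 35−x ≤ 27 are chosen — 10 such pairs.
The remaining 17 elements (those with no distinct partner in range) can never complete a 35-sum, so the worst case takes all of them and one from each pair: 17 + 10 = 27.
By pigeonhole, the 28th integer has to be the second member of some pair, so 27 + 1 = 28.

28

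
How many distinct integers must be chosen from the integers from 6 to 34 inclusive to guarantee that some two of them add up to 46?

19

Two chosen integers sum to 46 exactly when both halves of some pair {x, 46−x} with 12 ≤ x ≤ 46−x ≤ 34 are chosen — 11 such pairs.
The remaining 7 elements (those with no distinct partner in range) can never complete a 46-sum, so the worst case takes all of them and one from each pair: 7 + 11 = 18.
By the pigeonhole principle, the 19th integer has to be the second member of some pair, so 18 + 1 = 19.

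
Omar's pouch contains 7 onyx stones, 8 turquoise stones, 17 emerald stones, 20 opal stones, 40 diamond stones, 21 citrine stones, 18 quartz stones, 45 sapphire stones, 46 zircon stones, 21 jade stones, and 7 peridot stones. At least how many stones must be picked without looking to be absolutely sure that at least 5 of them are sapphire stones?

210

In the worst case for collecting sapphire stones, every non-sapphire stone comes out first.
There are 7 + 8 + 17 + 20 + 40 + 21 + 18 + 46 + 21 + 7 = 205 non-sapphire stones altogether.
After those, each further stone must be sapphire, so 205 + 5 = 210 draws guarantee 5 sapphire stones.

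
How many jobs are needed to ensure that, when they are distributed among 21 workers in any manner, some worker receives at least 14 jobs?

274

With 273 jobs one could put exactly 13 in each of the 21 workers, and no worker would reach 14.
Pigeonhole: one more job must land in a worker that already has 13, giving it 14.
So 21 × 13 + 1 = 274 jobs are required.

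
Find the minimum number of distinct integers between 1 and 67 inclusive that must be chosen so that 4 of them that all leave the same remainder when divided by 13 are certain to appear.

40

By the pigeonhole principle, the 13 residue classes mod 13 are the pigeonholes.
With 39 integers one could put 3 in each residue class and have no class reach 4.
The 40th integer pushes some class to 4, so 13·3 + 1 = 40.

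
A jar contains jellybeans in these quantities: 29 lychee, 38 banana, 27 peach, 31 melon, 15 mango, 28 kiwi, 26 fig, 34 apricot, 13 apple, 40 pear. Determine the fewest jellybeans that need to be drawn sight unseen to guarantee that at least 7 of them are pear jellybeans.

248

In the worst case for collecting pear jellybeans, every non-pear jellybean comes out first.
There are 29 + 38 + 27 + 31 + 15 + 28 + 26 + 34 + 13 = 241 non-pear jellybeans altogether.
After those, each further jellybean must be pear, so 241 + 7 = 248 draws guarantee 7 pear jellybeans.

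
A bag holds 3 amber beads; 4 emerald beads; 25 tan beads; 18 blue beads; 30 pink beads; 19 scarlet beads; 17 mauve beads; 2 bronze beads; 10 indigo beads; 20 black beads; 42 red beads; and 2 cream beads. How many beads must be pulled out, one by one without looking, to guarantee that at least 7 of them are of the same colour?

An adversary could hand out at most 6 beads per colour (4 colours run out sooner): 3 + 4 + 6 + 6 + 6 + 6 + 6 + 2 + 6 + 6 + 6 + 2 = 59 beads and still no colour has 7.
One more bead lands in a colour already at 6, so 60 draws are enough and 59 are not.

60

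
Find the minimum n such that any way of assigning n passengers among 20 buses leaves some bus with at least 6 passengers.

With 100 passengers one could put exactly 5 in each of the 20 buses, and no bus would reach 6.
By pigeonhole, one more passenger must land in a bus that already has 5, giving it 6.
So 20 × 5 + 1 = 101 passengers are required.

101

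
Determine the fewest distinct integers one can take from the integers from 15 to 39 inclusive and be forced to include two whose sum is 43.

Group the elements by complementary pair {x, 43−x}: {15,28}, {16,27}, {17,26}, …, giving 7 two-element pairs and 11 integers whose partner 43−x falls outside [15,39].
By pigeonhole, treating each of those 18 groups as a pigeonhole, one can pick one integer per group — 18 integers — with no two summing to 43.
The 19th integer lands in an occupied pair, forcing a sum of 43.

19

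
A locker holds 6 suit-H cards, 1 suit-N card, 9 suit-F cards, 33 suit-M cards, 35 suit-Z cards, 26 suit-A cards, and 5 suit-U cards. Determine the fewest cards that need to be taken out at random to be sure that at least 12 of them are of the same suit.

55

An adversary could hand out at most 11 cards per suit (4 suits run out sooner): 6 + 1 + 9 + 11 + 11 + 11 + 5 = 54 cards and still no suit has 12.
By pigeonhole, one more card lands in a suit already at 11, so 55 draws are enough and 54 are not.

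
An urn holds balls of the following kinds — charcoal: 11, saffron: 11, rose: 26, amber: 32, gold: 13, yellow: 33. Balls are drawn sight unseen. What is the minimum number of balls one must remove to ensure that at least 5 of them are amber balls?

In the worst case for collecting amber balls, every non-amber ball comes out first.
There are 11 + 11 + 26 + 13 + 33 = 94 non-amber balls altogether.
After those, each further ball must be amber, so 94 + 5 = 99 draws guarantee 5 amber balls.

99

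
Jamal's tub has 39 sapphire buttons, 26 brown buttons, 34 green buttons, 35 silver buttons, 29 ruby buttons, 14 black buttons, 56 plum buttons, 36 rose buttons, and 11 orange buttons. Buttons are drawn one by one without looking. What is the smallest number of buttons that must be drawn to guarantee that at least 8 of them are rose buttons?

252

In the worst case for collecting rose buttons, every non-rose button comes out first.
There are 39 + 26 + 34 + 35 + 29 + 14 + 56 + 11 = 244 non-rose buttons altogether.
After those, each further button must be rose, so 244 + 8 = 252 draws guarantee 8 rose buttons.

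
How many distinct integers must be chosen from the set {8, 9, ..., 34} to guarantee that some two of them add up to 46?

17

Group the elements by complementary pair {x, 46−x}: {12,34}, {13,33}, {14,32}, …, giving 11 two-element pairs, the single value 23 (it cannot pair with itself since the integers are distinct), and 4 integers whose partner 46−x falls outside [8,34].
Treating each of those 16 groups as a pigeonhole, one can pick one integer per group — 16 integers — with no two summing to 46.
The 17th integer lands in an occupied pair, forcing a sum of 46.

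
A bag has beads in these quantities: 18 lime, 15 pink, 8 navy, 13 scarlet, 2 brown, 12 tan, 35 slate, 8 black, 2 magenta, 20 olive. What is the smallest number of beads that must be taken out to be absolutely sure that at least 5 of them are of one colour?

37

An adversary could hand out at most 4 beads per colour (brown, magenta run out sooner): 4 + 4 + 4 + 4 + 2 + 4 + 4 + 4 + 2 + 4 = 36 beads and still no colour has 5.
Pigeonhole: one more bead lands in a colour already at 4, so 37 draws are enough and 36 are not.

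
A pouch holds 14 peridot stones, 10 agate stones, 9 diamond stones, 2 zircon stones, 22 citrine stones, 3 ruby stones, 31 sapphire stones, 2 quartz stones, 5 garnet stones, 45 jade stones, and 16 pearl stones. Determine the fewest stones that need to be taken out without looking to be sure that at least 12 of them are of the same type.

An adversary could hand out at most 11 stones per type (6 types run out sooner): 11 + 10 + 9 + 2 + 11 + 3 + 11 + 2 + 5 + 11 + 11 = 86 stones and still no type has 12.
One more stone lands in a type already at 11, so 87 draws are enough and 86 are not.

87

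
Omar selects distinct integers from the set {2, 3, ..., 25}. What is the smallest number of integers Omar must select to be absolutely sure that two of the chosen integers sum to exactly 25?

Two chosen integers sum to 25 exactly when both halves of some pair {x, 25−x} with 2 ≤ x ≤ 25−x ≤ 23 are chosen — 11 such pairs.
The remaining 2 elements (those with no distinct partner in range) can never complete a 25-sum, so the worst case takes all of them and one from each pair: 2 + 11 = 13.
Pigeonhole: the 14th integer has to be the second member of some pair, so 13 + 1 = 14.

14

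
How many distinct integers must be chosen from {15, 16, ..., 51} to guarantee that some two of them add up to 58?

24

Group the elements by complementary pair {x, 58−x}: {15,43}, {16,42}, {17,41}, …, giving 14 two-element pairs, the single value 29 (it cannot pair with itself since the integers are distinct), and 8 integers whose partner 58−x falls outside [15,51].
By the pigeonhole principle, treating each of those 23 groups as a pigeonhole, one can pick one integer per group — 23 integers — with no two summing to 58.
The 24th integer lands in an occupied pair, forcing a sum of 58.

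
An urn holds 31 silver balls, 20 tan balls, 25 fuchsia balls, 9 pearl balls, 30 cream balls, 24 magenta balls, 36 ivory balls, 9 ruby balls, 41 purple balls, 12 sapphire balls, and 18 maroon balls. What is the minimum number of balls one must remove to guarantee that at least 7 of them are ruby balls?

In the worst case for collecting ruby balls, every non-ruby ball comes out first.
There are 31 + 20 + 25 + 9 + 30 + 24 + 36 + 41 + 12 + 18 = 246 non-ruby balls altogether.
After those, each further ball must be ruby, so 246 + 7 = 253 draws guarantee 7 ruby balls.

253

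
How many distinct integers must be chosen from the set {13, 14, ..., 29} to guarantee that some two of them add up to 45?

A set avoiding the sum 45 can contain at most one of each pair {x, 45−x}, plus the 3 elements whose complement lies outside the range.
The integers 13, …, 22 (10 of them) are such a set: any two sum to at least 13+14 = 27 and at most 21+22 = 43 < 45.
By pigeonhole, any 11th integer completes one of the 7 pairs, so 11 choices force a sum of 45.

11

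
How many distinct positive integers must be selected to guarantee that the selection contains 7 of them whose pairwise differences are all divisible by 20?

121

Integers whose pairwise differences are multiples of 20 are exactly those sharing a remainder mod 20. The 20 residue classes mod 20 are the pigeonholes.
With 120 integers one could put 6 in each residue class and have no class reach 7.
The 121st integer pushes some class to 7, so 20·6 + 1 = 121.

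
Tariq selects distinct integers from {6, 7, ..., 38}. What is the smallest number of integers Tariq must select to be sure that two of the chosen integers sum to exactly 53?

22

A set avoiding the sum 53 can contain at most one of each pair {x, 53−x}, plus the 9 elements whose complement lies outside the range.
The integers 6, …, 26 (21 of them) are such a set: any two sum to at least 6+7 = 13 and at most 25+26 = 51 < 53.
Any 22nd integer completes one of the 12 pairs, so 22 choices force a sum of 53.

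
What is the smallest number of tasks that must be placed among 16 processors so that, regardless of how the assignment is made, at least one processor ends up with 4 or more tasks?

49

With 48 tasks one could put exactly 3 in each of the 16 processors, and no processor would reach 4.
One more task must land in a processor that already has 3, giving it 4.
So 16 × 3 + 1 = 49 tasks are required.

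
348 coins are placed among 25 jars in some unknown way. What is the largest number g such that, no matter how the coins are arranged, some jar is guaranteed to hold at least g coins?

14

The 25 jars are the holes and the 348 coins are the pigeons.
If every jar held at most 13 coins, the total would be at most 25 × 13 = 325, which is less than 348.
So some jar holds at least ⌈348/25⌉ = 14 coins.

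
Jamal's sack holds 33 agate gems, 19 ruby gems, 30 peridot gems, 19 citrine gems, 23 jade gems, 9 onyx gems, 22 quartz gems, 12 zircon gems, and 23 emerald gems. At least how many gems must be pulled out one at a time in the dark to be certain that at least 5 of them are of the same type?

By the pigeonhole principle, the 9 types are the holes; the gems drawn are the pigeons.
To avoid 5 of any one type, the worst case takes at most 4 of each type.
That gives 4 + 4 + 4 + 4 + 4 + 4 + 4 + 4 + 4 = 36 gems with no type reaching 5.
The next gem forces some type to 5, so 36 + 1 = 37.

37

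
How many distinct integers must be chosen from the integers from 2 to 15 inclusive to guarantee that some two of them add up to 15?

9

Two chosen integers sum to 15 exactly when both halves of some pair {x, 15−x} with 2 ≤ x ≤ 15−x ≤ 13 are chosen — 6 such pairs.
The remaining 2 elements (those with no distinct partner in range) can never complete a 15-sum, so the worst case takes all of them and one from each pair: 2 + 6 = 8.
By pigeonhole, the 9th integer has to be the second member of some pair, so 8 + 1 = 9.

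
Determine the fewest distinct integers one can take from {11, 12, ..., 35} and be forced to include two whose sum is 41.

Group the elements by complementary pair {x, 41−x}: {11,30}, {12,29}, {13,28}, …, giving 10 two-element pairs and 5 integers whose partner 41−x falls outside [11,35].
Pigeonhole: treating each of those 15 groups as a pigeonhole, one can pick one integer per group — 15 integers — with no two summing to 41.
The 16th integer lands in an occupied pair, forcing a sum of 41.

16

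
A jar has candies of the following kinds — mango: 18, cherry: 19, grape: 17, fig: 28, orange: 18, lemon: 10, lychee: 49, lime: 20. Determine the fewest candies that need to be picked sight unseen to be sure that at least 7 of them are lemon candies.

In the worst case for collecting lemon candies, every non-lemon candy comes out first.
There are 18 + 19 + 17 + 28 + 18 + 49 + 20 = 169 non-lemon candies altogether.
After those, each further candy must be lemon, so 169 + 7 = 176 draws guarantee 7 lemon candies.

176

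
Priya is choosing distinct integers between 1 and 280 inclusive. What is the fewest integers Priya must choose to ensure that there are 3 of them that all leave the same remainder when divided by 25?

51

By the pigeonhole principle, the 25 residue classes mod 25 are the pigeonholes.
With 50 integers one could put 2 in each residue class and have no class reach 3.
The 51st integer pushes some class to 3, so 25·2 + 1 = 51.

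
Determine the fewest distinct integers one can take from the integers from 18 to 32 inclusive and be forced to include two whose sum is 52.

10

Two chosen integers sum to 52 exactly when both halves of some pair {x, 52−x} with 20 ≤ x ≤ 52−x ≤ 32 are chosen — 6 such pairs.
The remaining 3 elements (those with no distinct partner in range) can never complete a 52-sum, so the worst case takes all of them and one from each pair: 3 + 6 = 9.
Pigeonhole: the 10th integer has to be the second member of some pair, so 9 + 1 = 10.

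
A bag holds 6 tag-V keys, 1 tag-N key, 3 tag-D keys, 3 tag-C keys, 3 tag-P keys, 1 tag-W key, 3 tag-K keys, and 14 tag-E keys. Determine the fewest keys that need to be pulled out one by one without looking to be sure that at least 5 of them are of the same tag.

23

By the pigeonhole principle, the 8 tags are the holes; the keys drawn are the pigeons.
To avoid 5 of any one tag, the worst case takes at most 4 of each tag, or every key of a tag that has fewer than 4.
That gives 4 + 1 + 3 + 3 + 3 + 1 + 3 + 4 = 22 keys with no tag reaching 5.
The next key forces some tag to 5, so 22 + 1 = 23.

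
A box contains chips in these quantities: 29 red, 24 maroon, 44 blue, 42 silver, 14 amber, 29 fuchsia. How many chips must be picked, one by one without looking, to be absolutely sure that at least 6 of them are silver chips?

In the worst case for collecting silver chips, every non-silver chip comes out first.
There are 29 + 24 + 44 + 14 + 29 = 140 non-silver chips altogether.
After those, each further chip must be silver, so 140 + 6 = 146 draws guarantee 6 silver chips.

146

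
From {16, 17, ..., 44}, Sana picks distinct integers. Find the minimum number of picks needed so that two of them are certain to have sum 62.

A set avoiding the sum 62 can contain at most one of each pair {x, 62−x}, plus the 3 elements whose complement lies outside the range or equal to its own complement.
The integers 16, …, 31 (16 of them) are such a set: any two sum to at least 16+17 = 33 and at most 30+31 = 61 < 62.
Pigeonhole: any 17th integer completes one of the 13 pairs, so 17 choices force a sum of 62.

17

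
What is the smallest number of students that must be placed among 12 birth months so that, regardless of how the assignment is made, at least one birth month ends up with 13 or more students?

With 144 students one could put exactly 12 in each of the 12 birth months, and no birth month would reach 13.
By pigeonhole, one more student must land in a birth month that already has 12, giving it 13.
So 12 × 12 + 1 = 145 students are required.

145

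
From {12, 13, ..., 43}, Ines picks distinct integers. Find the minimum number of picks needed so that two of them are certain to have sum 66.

Group the elements by complementary pair {x, 66−x}: {23,43}, {24,42}, {25,41}, …, giving 10 two-element pairs, the single value 33 (it cannot pair with itself since the integers are distinct), and 11 integers whose partner 66−x falls outside [12,43].
Treating each of those 22 groups as a pigeonhole, one can pick one integer per group — 22 integers — with no two summing to 66.
The 23rd integer lands in an occupied pair, forcing a sum of 66.

23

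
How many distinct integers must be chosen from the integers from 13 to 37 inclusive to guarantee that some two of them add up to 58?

18

A set avoiding the sum 58 can contain at most one of each pair {x, 58−x}, plus the 9 elements whose complement lies outside the range or equal to its own complement.
The integers 13, …, 29 (17 of them) are such a set: any two sum to at least 13+14 = 27 and at most 28+29 = 57 < 58.
Any 18th integer completes one of the 8 pairs, so 18 choices force a sum of 58.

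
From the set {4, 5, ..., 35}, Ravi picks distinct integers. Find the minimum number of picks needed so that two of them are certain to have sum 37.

18

Two chosen integers sum to 37 exactly when both halves of some pair {x, 37−x} with 4 ≤ x ≤ 37−x ≤ 33 are chosen — 15 such pairs.
The remaining 2 elements (those with no distinct partner in range) can never complete a 37-sum, so the worst case takes all of them and one from each pair: 2 + 15 = 17.
By pigeonhole, the 18th integer has to be the second member of some pair, so 17 + 1 = 18.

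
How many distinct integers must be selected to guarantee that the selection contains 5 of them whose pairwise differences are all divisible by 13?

Integers whose pairwise differences are multiples of 13 are exactly those sharing a remainder mod 13. The 13 residue classes mod 13 are the pigeonholes.
With 52 integers one could put 4 in each residue class and have no class reach 5.
The 53rd integer pushes some class to 5, so 13·4 + 1 = 53.

53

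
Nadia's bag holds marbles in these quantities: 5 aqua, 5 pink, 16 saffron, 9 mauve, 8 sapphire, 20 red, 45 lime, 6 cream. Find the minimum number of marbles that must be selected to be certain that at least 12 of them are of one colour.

An adversary could hand out at most 11 marbles per colour (5 colours run out sooner): 5 + 5 + 11 + 9 + 8 + 11 + 11 + 6 = 66 marbles and still no colour has 12.
Pigeonhole: one more marble lands in a colour already at 11, so 67 draws are enough and 66 are not.

67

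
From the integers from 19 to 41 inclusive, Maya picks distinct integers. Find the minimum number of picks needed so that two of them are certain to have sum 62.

14

Two chosen integers sum to 62 exactly when both halves of some pair {x, 62−x} with 21 ≤ x ≤ 62−x ≤ 41 are chosen — 10 such pairs.
The remaining 3 elements (those with no distinct partner in range) can never complete a 62-sum, so the worst case takes all of them and one from each pair: 3 + 10 = 13.
The 14th integer has to be the second member of some pair, so 13 + 1 = 14.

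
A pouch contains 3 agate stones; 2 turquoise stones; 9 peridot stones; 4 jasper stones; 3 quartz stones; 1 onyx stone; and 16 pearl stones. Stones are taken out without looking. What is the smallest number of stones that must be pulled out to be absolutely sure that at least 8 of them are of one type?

The 7 types are the holes; the stones drawn are the pigeons.
To avoid 8 of any one type, the worst case takes at most 7 of each type, or every stone of a type that has fewer than 7.
That gives 3 + 2 + 7 + 4 + 3 + 1 + 7 = 27 stones with no type reaching 8.
The next stone forces some type to 8, so 27 + 1 = 28.

28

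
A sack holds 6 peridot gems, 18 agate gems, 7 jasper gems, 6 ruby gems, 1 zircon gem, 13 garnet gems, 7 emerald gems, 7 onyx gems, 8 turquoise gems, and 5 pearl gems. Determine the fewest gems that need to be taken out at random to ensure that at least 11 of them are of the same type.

Put each drawn gem into a box by type. The largest draw with every box below 11 takes min(count, 10) from each type; types with fewer than 10 contribute all they have.
Σ min(cᵢ, 10) = 6 + 10 + 7 + 6 + 1 + 10 + 7 + 7 + 8 + 5 = 67.
Draw number 67 + 1 = 68 must push one box to 11.

68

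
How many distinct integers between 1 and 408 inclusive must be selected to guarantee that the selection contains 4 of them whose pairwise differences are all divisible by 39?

118

Integers whose pairwise differences are multiples of 39 are exactly those sharing a remainder mod 39. By the pigeonhole principle, the 39 residue classes mod 39 are the pigeonholes.
With 117 integers one could put 3 in each residue class and have no class reach 4.
The 118th integer pushes some class to 4, so 39·3 + 1 = 118.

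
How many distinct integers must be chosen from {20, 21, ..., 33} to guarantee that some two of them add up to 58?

11

Group the elements by complementary pair {x, 58−x}: {25,33}, {26,32}, {27,31}, …, giving 4 two-element pairs, the single value 29 (it cannot pair with itself since the integers are distinct), and 5 integers whose partner 58−x falls outside [20,33].
By the pigeonhole principle, treating each of those 10 groups as a pigeonhole, one can pick one integer per group — 10 integers — with no two summing to 58.
The 11th integer lands in an occupied pair, forcing a sum of 58.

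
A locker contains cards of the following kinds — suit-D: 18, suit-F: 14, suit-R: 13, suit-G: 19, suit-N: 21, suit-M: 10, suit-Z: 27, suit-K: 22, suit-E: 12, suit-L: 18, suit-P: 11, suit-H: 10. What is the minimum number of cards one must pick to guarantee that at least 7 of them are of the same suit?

73

The 12 suits are the holes; the cards drawn are the pigeons.
To avoid 7 of any one suit, the worst case takes at most 6 of each suit.
That gives 6 + 6 + 6 + 6 + 6 + 6 + 6 + 6 + 6 + 6 + 6 + 6 = 72 cards with no suit reaching 7.
The next card forces some suit to 7, so 72 + 1 = 73.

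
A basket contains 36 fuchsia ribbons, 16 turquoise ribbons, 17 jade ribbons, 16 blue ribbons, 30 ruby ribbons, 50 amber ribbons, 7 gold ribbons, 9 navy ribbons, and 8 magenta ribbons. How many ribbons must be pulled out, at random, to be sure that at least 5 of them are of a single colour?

By pigeonhole, the 9 colours are the holes; the ribbons drawn are the pigeons.
To avoid 5 of any one colour, the worst case takes at most 4 of each colour.
That gives 4 + 4 + 4 + 4 + 4 + 4 + 4 + 4 + 4 = 36 ribbons with no colour reaching 5.
The next ribbon forces some colour to 5, so 36 + 1 = 37.

37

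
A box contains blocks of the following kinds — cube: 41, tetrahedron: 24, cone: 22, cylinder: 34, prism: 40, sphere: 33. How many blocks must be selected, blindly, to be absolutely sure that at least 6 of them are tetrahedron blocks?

In the worst case for collecting tetrahedron blocks, every non-tetrahedron block comes out first.
There are 41 + 22 + 34 + 40 + 33 = 170 non-tetrahedron blocks altogether.
After those, each further block must be tetrahedron, so 170 + 6 = 176 draws guarantee 6 tetrahedron blocks.

176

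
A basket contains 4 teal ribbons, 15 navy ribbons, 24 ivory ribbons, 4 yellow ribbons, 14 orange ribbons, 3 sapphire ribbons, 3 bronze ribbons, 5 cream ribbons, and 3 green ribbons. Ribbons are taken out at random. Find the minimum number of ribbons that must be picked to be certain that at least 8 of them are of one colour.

44

By pigeonhole, put each drawn ribbon into a box by colour. The largest draw with every box below 8 takes min(count, 7) from each colour; colours with fewer than 7 contribute all they have.
Σ min(cᵢ, 7) = 4 + 7 + 7 + 4 + 7 + 3 + 3 + 5 + 3 = 43.
Draw number 43 + 1 = 44 must push one box to 8.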